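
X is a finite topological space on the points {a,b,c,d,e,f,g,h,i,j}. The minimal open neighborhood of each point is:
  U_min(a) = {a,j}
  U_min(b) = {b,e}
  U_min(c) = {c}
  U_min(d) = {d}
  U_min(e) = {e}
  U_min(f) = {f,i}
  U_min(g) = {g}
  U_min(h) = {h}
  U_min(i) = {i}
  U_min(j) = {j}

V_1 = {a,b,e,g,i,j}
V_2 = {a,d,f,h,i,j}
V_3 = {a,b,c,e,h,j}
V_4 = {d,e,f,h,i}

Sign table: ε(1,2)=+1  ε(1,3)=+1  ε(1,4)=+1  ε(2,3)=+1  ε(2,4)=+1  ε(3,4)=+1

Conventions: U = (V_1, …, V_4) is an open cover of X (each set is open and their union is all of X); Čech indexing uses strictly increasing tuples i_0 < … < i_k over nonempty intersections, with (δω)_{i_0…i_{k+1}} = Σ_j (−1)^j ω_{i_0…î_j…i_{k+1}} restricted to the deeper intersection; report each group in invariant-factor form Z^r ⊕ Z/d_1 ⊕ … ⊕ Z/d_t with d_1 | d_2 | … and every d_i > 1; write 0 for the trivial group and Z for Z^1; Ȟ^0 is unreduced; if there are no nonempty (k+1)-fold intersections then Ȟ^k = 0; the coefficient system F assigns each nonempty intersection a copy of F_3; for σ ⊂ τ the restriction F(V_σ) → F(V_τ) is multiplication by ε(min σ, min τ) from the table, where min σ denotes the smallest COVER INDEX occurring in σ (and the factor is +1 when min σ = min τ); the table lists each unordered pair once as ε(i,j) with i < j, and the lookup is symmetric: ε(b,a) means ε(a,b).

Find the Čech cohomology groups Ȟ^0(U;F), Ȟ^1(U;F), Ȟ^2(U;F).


nerve simplices:
  V12={a,i,j} V13={a,b,e,j} V14={e,i} V23={a,h,j} V24={d,f,h,i} V34={e,h}
  V123={a,j} V124={i} V134={e} V234={h}
C dims 4,6,4; δ0: rk_F3 3; δ1: rk_F3 3
degree 0: 4−3−0 = 1 → Ȟ^0 ≅ Z/3
degree 1: 6−3−3 = 0 → Ȟ^1 ≅ 0
degree 2: 4−0−3 = 1 → Ȟ^2 ≅ Z/3

Ȟ^0 ≅ Z/3, Ȟ^1 ≅ 0, Ȟ^2 ≅ Z/3


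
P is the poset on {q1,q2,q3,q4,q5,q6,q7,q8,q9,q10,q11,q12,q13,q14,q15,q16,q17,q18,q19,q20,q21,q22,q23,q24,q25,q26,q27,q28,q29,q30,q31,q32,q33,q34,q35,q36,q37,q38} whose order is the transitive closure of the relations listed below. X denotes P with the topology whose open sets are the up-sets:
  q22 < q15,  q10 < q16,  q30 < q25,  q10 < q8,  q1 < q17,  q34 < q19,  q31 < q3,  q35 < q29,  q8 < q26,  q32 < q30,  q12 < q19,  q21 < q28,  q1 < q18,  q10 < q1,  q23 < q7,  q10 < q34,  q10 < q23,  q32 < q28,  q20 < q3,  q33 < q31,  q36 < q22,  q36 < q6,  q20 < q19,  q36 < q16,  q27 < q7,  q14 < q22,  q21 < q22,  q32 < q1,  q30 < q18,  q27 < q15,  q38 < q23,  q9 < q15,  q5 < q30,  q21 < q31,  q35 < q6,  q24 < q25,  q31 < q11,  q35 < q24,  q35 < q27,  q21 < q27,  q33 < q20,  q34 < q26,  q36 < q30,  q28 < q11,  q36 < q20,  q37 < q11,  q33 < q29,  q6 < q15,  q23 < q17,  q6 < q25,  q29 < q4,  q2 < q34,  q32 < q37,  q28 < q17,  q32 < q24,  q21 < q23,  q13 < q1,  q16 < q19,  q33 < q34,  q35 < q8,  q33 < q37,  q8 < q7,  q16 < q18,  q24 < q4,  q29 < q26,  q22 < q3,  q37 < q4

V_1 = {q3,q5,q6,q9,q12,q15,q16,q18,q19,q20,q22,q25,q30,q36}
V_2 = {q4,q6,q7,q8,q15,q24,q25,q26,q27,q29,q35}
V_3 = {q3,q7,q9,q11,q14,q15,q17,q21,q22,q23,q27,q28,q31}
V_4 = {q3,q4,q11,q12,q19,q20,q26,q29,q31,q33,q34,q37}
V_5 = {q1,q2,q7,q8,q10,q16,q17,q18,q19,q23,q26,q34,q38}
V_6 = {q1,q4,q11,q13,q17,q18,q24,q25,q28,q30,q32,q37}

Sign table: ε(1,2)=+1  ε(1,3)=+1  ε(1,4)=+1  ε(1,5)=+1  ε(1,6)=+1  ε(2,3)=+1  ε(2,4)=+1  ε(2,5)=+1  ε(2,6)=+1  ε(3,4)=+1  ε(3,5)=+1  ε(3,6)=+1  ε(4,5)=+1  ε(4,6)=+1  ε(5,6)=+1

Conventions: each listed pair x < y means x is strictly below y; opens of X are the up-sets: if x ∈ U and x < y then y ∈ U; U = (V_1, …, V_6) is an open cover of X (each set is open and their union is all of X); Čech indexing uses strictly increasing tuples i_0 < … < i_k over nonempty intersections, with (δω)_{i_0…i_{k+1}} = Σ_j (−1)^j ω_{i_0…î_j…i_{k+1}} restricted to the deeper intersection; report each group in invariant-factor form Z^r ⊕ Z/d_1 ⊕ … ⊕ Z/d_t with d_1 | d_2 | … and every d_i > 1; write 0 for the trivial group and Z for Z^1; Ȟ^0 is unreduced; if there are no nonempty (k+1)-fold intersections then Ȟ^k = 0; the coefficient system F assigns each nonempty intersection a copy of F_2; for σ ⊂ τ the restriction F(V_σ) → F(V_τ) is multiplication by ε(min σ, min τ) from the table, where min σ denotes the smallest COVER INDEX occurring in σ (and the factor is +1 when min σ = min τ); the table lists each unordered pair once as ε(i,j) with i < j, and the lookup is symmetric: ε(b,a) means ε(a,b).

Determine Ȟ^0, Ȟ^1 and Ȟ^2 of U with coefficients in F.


Ȟ^0 = Z/2, Ȟ^1 = Z/2, Ȟ^2 = Z/2

intersection data:
  V12={q6,q15,q25} V13={q3,q9,q15,q22} V14={q3,q12,q19,q20} V15={q16,q18,q19} V16={q18,q25,q30} V23={q7,q15,q27} V24={q4,q26,q29} V25={q7,q8,q26} V26={q4,q24,q25} V34={q3,q11,q31} V35={q7,q17,q23} V36={q11,q17,q28} V45={q19,q26,q34} V46={q4,q11,q37} V56={q1,q17,q18}
  V123={q15} V126={q25} V134={q3} V145={q19} V156={q18} V235={q7} V245={q26} V246={q4} V346={q11} V356={q17}
C dims 6,15,10; δ0: rk_F2 5; δ1: rk_F2 9
Ȟ^0 = (6 − 5) − 0 = 1, so Ȟ^0 ≅ Z/2
Ȟ^1 = (15 − 9) − 5 = 1, so Ȟ^1 ≅ Z/2
Ȟ^2 = (10 − 0) − 9 = 1, so Ȟ^2 ≅ Z/2


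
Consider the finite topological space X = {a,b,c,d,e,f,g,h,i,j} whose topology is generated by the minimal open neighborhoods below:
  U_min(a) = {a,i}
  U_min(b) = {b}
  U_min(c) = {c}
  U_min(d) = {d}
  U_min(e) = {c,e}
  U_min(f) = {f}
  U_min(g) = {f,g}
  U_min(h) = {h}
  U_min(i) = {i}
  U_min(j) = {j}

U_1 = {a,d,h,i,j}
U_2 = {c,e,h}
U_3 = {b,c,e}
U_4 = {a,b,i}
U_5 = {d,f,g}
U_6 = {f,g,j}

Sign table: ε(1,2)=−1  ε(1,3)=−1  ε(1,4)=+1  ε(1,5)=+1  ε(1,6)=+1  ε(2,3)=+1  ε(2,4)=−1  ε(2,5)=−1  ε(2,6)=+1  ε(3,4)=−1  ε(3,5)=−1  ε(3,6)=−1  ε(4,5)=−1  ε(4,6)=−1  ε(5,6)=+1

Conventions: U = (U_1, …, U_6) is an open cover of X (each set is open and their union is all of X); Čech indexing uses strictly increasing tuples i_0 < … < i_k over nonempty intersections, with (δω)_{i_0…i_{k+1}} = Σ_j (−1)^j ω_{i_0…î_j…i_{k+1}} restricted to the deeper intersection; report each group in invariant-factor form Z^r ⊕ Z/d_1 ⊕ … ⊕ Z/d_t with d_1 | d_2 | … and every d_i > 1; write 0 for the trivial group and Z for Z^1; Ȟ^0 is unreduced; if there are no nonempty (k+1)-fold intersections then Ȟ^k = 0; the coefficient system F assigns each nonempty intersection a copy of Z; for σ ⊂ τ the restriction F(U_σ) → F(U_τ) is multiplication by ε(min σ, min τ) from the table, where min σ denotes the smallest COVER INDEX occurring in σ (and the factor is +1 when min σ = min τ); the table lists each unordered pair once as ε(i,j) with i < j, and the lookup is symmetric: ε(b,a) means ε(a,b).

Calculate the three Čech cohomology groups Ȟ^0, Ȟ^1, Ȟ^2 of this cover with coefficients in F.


Ȟ^0 = Z,  Ȟ^1 = Z^2,  Ȟ^2 = 0

cover nerve:
  U12={h} U14={a,i} U15={d} U16={j} U23={c,e} U34={b} U56={f,g}
C dims 6,7; δ0: rk 5, SNF 1^5
Ȟ^0: (6−5)−0=1 ⇒ Z
Ȟ^1: (7−0)−5=2 ⇒ Z^2
Ȟ^2: (0−0)−0=0 ⇒ 0


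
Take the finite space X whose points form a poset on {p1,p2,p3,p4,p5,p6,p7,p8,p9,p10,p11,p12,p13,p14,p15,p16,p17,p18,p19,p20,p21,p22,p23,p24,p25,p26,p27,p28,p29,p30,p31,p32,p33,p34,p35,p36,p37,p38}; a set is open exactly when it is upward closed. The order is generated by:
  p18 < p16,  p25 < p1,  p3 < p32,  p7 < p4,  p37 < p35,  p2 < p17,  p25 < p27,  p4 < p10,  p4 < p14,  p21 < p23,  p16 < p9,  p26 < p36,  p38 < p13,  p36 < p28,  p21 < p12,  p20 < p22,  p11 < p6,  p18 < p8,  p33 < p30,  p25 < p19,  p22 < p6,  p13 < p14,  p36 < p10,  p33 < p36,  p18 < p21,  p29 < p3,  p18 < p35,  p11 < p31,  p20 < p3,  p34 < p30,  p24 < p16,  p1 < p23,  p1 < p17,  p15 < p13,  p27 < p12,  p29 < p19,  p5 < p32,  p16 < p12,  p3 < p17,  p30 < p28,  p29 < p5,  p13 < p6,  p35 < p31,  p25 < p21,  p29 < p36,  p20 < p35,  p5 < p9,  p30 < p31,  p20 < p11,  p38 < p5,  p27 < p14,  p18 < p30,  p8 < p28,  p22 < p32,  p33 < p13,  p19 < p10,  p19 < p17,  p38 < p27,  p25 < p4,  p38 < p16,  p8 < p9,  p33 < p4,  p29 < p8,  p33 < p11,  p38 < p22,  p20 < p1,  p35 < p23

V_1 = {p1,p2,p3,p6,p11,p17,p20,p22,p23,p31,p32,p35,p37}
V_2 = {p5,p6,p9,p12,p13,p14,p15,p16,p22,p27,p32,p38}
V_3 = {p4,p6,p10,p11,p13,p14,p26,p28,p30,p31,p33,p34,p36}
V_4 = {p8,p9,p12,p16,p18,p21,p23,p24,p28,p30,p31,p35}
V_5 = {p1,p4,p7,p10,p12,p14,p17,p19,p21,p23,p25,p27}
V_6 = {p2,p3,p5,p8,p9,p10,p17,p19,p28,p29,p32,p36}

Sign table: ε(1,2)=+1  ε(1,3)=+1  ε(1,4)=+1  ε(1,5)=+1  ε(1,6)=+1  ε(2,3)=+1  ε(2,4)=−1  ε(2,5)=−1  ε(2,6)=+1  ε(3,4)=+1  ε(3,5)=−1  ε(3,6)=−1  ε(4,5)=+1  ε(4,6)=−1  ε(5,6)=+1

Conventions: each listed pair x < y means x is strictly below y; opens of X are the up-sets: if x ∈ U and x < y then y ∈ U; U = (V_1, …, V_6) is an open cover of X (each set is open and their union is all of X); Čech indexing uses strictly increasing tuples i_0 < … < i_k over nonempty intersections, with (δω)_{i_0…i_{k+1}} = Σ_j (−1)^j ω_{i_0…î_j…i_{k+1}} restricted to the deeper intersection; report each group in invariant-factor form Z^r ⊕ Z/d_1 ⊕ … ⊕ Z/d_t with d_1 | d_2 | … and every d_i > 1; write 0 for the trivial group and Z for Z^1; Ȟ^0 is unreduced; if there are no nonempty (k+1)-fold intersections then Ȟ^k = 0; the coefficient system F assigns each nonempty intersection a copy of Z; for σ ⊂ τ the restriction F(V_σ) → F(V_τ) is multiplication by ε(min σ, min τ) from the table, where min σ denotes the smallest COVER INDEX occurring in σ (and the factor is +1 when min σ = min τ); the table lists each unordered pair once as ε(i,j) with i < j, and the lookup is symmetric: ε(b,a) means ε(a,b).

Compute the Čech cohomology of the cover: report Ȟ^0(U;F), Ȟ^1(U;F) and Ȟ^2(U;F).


intersection data:
  V12={p6,p22,p32} V13={p6,p11,p31} V14={p23,p31,p35} V15={p1,p17,p23} V16={p2,p3,p17,p32} V23={p6,p13,p14} V24={p9,p12,p16} V25={p12,p14,p27} V26={p5,p9,p32} V34={p28,p30,p31} V35={p4,p10,p14} V36={p10,p28,p36} V45={p12,p21,p23} V46={p8,p9,p28} V56={p10,p17,p19}
  V123={p6} V126={p32} V134={p31} V145={p23} V156={p17} V235={p14} V245={p12} V246={p9} V346={p28} V356={p10}
C dims 6,15,10; δ0: rk 6, SNF 1^5·2; δ1: rk 9, SNF 1^9
Ȟ^0 = (6 − 6) − 0 = 0, so Ȟ^0 ≅ 0
Ȟ^1 = (15 − 9) − 6 = 0 plus torsion [2], so Ȟ^1 ≅ Z/2
Ȟ^2 = (10 − 0) − 9 = 1, so Ȟ^2 ≅ Z

Ȟ^0(U;F) ≅ 0, Ȟ^1(U;F) ≅ Z/2 and Ȟ^2(U;F) ≅ Z


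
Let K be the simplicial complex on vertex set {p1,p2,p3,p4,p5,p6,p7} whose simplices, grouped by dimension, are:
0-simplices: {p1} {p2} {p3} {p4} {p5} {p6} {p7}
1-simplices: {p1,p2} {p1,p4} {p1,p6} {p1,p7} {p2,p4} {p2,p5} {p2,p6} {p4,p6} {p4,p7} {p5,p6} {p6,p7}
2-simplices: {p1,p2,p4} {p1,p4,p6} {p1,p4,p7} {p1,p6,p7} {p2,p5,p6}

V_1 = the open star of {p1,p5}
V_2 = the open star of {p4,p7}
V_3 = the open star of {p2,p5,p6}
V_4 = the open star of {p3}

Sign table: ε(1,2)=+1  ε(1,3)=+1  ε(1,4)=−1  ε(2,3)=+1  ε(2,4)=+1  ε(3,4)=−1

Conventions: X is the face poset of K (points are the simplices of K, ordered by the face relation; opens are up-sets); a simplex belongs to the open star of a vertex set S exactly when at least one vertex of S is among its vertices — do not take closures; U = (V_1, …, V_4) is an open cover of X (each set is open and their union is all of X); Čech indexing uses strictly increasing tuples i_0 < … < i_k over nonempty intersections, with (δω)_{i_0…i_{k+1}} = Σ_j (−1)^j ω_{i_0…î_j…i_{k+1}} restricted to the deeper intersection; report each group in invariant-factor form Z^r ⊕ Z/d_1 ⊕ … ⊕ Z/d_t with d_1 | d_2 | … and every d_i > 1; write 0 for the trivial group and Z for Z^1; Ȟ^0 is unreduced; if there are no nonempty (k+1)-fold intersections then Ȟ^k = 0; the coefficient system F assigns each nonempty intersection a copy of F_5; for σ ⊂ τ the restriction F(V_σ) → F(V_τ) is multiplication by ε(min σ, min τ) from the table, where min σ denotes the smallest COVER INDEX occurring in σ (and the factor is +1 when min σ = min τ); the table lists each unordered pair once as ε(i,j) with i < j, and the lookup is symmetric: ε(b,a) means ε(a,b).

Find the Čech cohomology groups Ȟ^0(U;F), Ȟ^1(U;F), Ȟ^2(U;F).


Ȟ^0(U;F) ≅ Z/5 ⊕ Z/5,  Ȟ^1(U;F) ≅ 0,  Ȟ^2(U;F) ≅ 0

cover nerve:
  V1={{p1},{p5},{p1,p2},{p1,p4},{p1,p6},{p1,p7},{p2,p5},{p5,p6},{p1,p2,p4},{p1,p4,p6},{p1,p4,p7},{p1,p6,p7},{p2,p5,p6}} V2={{p4},{p7},{p1,p4},{p1,p7},{p2,p4},{p4,p6},{p4,p7},{p6,p7},{p1,p2,p4},{p1,p4,p6},{p1,p4,p7},{p1,p6,p7}} V3={{p2},{p5},{p6},{p1,p2},{p1,p6},{p2,p4},{p2,p5},{p2,p6},{p4,p6},{p5,p6},{p6,p7},{p1,p2,p4},{p1,p4,p6},{p1,p6,p7},{p2,p5,p6}} V4={{p3}}
  V12={{p1,p4},{p1,p7},{p1,p2,p4},{p1,p4,p6},{p1,p4,p7},{p1,p6,p7}} V13={{p5},{p1,p2},{p1,p6},{p2,p5},{p5,p6},{p1,p2,p4},{p1,p4,p6},{p1,p6,p7},{p2,p5,p6}} V23={{p2,p4},{p4,p6},{p6,p7},{p1,p2,p4},{p1,p4,p6},{p1,p6,p7}}
  V123={{p1,p2,p4},{p1,p4,p6},{p1,p6,p7}}
C dims 4,3,1; δ0: rk_F5 2; δ1: rk_F5 1
Ȟ^0: (4−2)−0=2 ⇒ Z/5 ⊕ Z/5
Ȟ^1: (3−1)−2=0 ⇒ 0
Ȟ^2: (1−0)−1=0 ⇒ 0


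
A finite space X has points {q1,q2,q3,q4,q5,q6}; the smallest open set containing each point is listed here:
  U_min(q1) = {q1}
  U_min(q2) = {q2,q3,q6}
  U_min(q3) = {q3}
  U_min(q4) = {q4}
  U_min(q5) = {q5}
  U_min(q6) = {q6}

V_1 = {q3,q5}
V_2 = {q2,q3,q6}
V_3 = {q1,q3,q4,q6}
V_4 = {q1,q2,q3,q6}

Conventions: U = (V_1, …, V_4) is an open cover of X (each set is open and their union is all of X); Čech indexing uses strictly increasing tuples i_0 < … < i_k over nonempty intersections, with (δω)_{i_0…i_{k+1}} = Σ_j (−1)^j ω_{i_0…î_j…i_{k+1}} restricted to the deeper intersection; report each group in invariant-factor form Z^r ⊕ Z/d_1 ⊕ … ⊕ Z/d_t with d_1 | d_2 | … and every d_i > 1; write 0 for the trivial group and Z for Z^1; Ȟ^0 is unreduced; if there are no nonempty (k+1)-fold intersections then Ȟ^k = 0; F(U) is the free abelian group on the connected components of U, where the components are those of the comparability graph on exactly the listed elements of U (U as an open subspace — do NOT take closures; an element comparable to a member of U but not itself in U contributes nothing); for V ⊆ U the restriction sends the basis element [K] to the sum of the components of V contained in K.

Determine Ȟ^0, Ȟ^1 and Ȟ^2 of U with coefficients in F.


Ȟ^0(U;F) ≅ Z^4, Ȟ^1(U;F) ≅ 0, Ȟ^2(U;F) ≅ 0

intersection data:
  V12={q3} V13={q3} V14={q3} V23={q3,q6} V24={q2,q3,q6} V34={q1,q3,q6}
  V123={q3} V124={q3} V134={q3} V234={q3,q6}
  V1234={q3}
components per intersection:
  V1: {q3} {q5}
  V2: {q2,q3,q6}
  V3: {q1} {q3} {q4} {q6}
  V4: {q1} {q2,q3,q6}
  V12: {q3}
  V13: {q3}
  V14: {q3}
  V23: {q3} {q6}
  V24: {q2,q3,q6}
  V34: {q1} {q3} {q6}
  V123: {q3}
  V124: {q3}
  V134: {q3}
  V234: {q3} {q6}
  V1234: {q3}
C dims 9,9,5,1; δ0: rk 5, SNF 1^5; δ1: rk 4, SNF 1^4; δ2: rk 1, SNF 1^1
Ȟ^0 = (9 − 5) − 0 = 4, so Ȟ^0 ≅ Z^4
Ȟ^1 = (9 − 4) − 5 = 0, so Ȟ^1 ≅ 0
Ȟ^2 = (5 − 1) − 4 = 0, so Ȟ^2 ≅ 0


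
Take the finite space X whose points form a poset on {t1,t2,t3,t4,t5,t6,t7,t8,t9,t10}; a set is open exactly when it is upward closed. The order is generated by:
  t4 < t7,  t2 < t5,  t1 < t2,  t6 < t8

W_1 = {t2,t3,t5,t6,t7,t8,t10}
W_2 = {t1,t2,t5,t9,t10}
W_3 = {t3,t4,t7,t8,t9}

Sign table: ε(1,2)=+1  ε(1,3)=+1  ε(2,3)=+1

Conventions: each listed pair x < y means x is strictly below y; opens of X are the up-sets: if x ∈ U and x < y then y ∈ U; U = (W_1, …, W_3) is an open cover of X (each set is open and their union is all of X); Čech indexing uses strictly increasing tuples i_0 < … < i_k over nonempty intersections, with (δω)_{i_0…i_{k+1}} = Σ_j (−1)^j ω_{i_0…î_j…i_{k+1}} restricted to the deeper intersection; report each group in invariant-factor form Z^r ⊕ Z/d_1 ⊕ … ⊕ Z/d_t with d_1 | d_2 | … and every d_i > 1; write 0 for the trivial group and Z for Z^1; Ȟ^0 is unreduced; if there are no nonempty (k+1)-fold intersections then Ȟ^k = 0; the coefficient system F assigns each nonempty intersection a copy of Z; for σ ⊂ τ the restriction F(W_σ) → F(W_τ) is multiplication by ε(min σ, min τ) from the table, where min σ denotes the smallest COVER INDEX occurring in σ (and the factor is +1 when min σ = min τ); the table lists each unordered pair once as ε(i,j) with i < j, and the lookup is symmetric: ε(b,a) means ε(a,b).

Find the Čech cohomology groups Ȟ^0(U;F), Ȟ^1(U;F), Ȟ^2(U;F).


Ȟ^0(U;F) ≅ Z, Ȟ^1(U;F) ≅ Z, Ȟ^2(U;F) ≅ 0

nonempty intersections:
  W12={t2,t5,t10} W13={t3,t7,t8} W23={t9}
C dims 3,3; δ0: rk 2, SNF 1^2
Ȟ^0: (3−2)−0=1 ⇒ Z
Ȟ^1: (3−0)−2=1 ⇒ Z
Ȟ^2: (0−0)−0=0 ⇒ 0


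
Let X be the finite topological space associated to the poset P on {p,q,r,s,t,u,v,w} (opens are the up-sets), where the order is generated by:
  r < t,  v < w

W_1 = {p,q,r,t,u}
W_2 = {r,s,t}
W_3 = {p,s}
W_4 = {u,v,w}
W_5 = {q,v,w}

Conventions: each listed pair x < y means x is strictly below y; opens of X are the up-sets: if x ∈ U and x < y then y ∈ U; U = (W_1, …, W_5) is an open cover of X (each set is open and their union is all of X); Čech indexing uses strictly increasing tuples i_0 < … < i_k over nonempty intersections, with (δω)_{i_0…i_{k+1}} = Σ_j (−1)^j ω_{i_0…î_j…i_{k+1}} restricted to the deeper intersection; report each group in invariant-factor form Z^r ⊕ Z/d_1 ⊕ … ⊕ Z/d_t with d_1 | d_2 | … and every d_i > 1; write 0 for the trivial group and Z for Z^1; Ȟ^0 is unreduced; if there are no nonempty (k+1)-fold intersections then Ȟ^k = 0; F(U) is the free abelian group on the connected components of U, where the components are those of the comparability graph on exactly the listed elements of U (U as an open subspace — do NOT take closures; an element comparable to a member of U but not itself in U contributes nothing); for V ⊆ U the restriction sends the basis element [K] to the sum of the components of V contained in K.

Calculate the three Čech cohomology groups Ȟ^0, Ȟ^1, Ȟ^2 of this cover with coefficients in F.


cover nerve:
  W12={r,t} W13={p} W14={u} W15={q} W23={s} W45={v,w}
components per intersection:
  W1: {p} {q} {r,t} {u}
  W2: {r,t} {s}
  W3: {p} {s}
  W4: {u} {v,w}
  W5: {q} {v,w}
  W12: {r,t}
  W13: {p}
  W14: {u}
  W15: {q}
  W23: {s}
  W45: {v,w}
C dims 12,6; δ0: rk 6, SNF 1^6
Ȟ^0: (12−6)−0=6 ⇒ Z^6
Ȟ^1: (6−0)−6=0 ⇒ 0
Ȟ^2: (0−0)−0=0 ⇒ 0

Ȟ^0 ≅ Z^6; Ȟ^1 ≅ 0; Ȟ^2 ≅ 0


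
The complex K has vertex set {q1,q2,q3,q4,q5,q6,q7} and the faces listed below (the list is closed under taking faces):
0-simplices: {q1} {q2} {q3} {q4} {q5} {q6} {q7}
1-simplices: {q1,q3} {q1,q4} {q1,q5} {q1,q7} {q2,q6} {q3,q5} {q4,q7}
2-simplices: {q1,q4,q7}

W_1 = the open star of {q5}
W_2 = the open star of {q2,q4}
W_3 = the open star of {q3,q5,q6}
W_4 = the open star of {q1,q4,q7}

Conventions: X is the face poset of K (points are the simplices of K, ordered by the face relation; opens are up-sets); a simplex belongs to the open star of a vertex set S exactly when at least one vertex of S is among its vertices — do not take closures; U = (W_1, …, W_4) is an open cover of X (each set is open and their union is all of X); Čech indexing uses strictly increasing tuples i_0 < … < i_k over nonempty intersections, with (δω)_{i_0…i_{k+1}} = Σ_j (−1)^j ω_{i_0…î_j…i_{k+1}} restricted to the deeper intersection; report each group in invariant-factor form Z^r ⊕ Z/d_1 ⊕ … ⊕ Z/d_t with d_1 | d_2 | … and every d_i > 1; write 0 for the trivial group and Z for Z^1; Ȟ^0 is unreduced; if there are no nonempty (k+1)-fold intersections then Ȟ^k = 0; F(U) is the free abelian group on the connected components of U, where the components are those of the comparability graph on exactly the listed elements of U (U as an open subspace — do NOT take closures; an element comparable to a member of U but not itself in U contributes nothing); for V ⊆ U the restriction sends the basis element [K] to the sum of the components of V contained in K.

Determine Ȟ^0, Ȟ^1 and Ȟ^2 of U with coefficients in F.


nonempty overlaps:
  W1={{q5},{q1,q5},{q3,q5}} W2={{q2},{q4},{q1,q4},{q2,q6},{q4,q7},{q1,q4,q7}} W3={{q3},{q5},{q6},{q1,q3},{q1,q5},{q2,q6},{q3,q5}} W4={{q1},{q4},{q7},{q1,q3},{q1,q4},{q1,q5},{q1,q7},{q4,q7},{q1,q4,q7}}
  W13={{q5},{q1,q5},{q3,q5}} W14={{q1,q5}} W23={{q2,q6}} W24={{q4},{q1,q4},{q4,q7},{q1,q4,q7}} W34={{q1,q3},{q1,q5}}
  W134={{q1,q5}}
components per intersection:
  W1: {{q5},{q1,q5},{q3,q5}}
  W2: {{q2},{q2,q6}} {{q4},{q1,q4},{q4,q7},{q1,q4,q7}}
  W3: {{q3},{q5},{q1,q3},{q1,q5},{q3,q5}} {{q6},{q2,q6}}
  W4: {{q1},{q4},{q7},{q1,q3},{q1,q4},{q1,q5},{q1,q7},{q4,q7},{q1,q4,q7}}
  W13: {{q5},{q1,q5},{q3,q5}}
  W14: {{q1,q5}}
  W23: {{q2,q6}}
  W24: {{q4},{q1,q4},{q4,q7},{q1,q4,q7}}
  W34: {{q1,q3}} {{q1,q5}}
  W134: {{q1,q5}}
C dims 6,6,1; δ0: rk 4, SNF 1^4; δ1: rk 1, SNF 1^1
degree 0: 6−4−0 = 2 → Ȟ^0 ≅ Z^2
degree 1: 6−1−4 = 1 → Ȟ^1 ≅ Z
degree 2: 1−0−1 = 0 → Ȟ^2 ≅ 0

Ȟ^0(U;F) ≅ Z^2, Ȟ^1(U;F) ≅ Z and Ȟ^2(U;F) ≅ 0


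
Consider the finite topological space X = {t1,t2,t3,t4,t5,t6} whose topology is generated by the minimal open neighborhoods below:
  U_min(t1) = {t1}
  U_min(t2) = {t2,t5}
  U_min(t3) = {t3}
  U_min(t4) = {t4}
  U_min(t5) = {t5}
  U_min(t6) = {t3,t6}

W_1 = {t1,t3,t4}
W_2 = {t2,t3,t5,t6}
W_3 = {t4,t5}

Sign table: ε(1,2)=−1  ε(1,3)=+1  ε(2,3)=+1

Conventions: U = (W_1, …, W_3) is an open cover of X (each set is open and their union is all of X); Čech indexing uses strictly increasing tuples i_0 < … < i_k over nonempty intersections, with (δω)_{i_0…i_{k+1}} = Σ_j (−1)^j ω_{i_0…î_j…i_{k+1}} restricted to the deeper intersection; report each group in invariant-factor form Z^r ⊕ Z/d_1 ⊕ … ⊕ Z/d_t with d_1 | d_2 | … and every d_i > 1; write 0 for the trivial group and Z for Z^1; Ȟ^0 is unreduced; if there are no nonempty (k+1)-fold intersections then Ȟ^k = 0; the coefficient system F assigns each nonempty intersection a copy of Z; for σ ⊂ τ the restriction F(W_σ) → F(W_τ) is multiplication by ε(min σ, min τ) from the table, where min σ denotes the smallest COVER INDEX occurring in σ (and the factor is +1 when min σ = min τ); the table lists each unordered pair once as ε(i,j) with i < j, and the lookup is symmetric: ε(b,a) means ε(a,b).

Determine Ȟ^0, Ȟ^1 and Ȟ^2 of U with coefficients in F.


intersection data:
  W12={t3} W13={t4} W23={t5}
C dims 3,3; δ0: rk 3, SNF 1^2·2
Ȟ^0 = (3 − 3) − 0 = 0, so Ȟ^0 ≅ 0
Ȟ^1 = (3 − 0) − 3 = 0 plus torsion [2], so Ȟ^1 ≅ Z/2
Ȟ^2 = (0 − 0) − 0 = 0, so Ȟ^2 ≅ 0

Ȟ^0 ≅ 0, Ȟ^1 ≅ Z/2 and Ȟ^2 ≅ 0


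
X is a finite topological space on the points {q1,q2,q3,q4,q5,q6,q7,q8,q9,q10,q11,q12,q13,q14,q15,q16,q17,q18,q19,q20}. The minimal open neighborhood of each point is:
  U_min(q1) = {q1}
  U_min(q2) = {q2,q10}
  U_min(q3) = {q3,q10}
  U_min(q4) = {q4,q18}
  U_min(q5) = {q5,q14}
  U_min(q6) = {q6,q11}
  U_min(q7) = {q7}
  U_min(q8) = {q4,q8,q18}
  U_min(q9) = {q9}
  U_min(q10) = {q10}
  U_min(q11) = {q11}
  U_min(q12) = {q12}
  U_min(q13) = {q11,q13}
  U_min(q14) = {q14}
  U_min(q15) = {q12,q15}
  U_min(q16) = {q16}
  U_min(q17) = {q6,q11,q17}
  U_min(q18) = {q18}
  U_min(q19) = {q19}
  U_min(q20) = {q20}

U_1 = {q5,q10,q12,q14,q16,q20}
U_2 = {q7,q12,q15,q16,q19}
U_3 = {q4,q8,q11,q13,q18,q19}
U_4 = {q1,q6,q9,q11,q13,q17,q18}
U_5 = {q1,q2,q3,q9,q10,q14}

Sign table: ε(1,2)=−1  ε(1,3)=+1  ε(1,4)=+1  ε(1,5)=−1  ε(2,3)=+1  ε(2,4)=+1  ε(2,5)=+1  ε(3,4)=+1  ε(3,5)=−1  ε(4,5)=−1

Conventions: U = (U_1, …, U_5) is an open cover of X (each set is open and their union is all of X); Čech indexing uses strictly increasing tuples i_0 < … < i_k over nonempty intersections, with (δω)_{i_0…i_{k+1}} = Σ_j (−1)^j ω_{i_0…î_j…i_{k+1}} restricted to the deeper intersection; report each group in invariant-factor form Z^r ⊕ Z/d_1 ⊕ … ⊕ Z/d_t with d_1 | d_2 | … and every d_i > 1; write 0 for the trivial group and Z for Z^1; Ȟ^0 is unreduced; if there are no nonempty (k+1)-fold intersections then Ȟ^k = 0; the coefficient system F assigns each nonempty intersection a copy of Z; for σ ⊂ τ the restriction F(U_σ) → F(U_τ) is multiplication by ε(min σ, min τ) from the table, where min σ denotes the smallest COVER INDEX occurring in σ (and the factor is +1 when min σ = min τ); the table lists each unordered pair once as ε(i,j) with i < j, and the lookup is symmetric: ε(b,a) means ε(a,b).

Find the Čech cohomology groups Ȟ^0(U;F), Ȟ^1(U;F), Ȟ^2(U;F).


intersection data:
  U12={q12,q16} U15={q10,q14} U23={q19} U34={q11,q13,q18} U45={q1,q9}
C dims 5,5; δ0: rk 5, SNF 1^4·2
Ȟ^0 = (5 − 5) − 0 = 0, so Ȟ^0 ≅ 0
Ȟ^1 = (5 − 0) − 5 = 0 plus torsion [2], so Ȟ^1 ≅ Z/2
Ȟ^2 = (0 − 0) − 0 = 0, so Ȟ^2 ≅ 0

Ȟ^0(U;F) ≅ 0,  Ȟ^1(U;F) ≅ Z/2,  Ȟ^2(U;F) ≅ 0


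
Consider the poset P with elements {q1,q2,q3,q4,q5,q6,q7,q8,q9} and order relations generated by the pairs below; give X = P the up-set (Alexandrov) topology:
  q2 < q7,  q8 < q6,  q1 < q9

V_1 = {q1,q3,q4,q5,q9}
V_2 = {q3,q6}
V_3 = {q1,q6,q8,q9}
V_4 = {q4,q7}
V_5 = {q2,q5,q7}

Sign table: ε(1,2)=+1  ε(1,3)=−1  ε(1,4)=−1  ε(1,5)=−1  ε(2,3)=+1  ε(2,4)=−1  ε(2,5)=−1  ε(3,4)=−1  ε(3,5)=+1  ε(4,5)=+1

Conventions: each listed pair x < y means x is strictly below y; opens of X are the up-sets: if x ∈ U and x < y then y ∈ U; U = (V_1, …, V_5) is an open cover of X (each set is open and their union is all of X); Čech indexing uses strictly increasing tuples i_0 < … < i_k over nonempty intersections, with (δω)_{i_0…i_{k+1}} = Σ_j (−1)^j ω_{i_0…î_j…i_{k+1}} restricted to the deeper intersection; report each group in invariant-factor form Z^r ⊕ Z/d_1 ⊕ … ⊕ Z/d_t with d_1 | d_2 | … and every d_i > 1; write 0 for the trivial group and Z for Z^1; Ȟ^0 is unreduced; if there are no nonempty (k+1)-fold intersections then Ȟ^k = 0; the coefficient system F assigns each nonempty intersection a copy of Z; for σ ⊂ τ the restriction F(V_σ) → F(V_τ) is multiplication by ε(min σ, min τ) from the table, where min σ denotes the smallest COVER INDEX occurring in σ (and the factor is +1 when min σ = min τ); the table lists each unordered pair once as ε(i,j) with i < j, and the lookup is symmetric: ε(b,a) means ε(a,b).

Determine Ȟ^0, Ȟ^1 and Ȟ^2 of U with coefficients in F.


Ȟ^0 = 0, Ȟ^1 = Z ⊕ Z/2, Ȟ^2 = 0

cover nerve:
  V12={q3} V13={q1,q9} V14={q4} V15={q5} V23={q6} V45={q7}
C dims 5,6; δ0: rk 5, SNF 1^4·2
Ȟ^0: (5−5)−0=0 ⇒ 0
Ȟ^1: (6−0)−5=1 plus torsion [2] ⇒ Z ⊕ Z/2
Ȟ^2: (0−0)−0=0 ⇒ 0


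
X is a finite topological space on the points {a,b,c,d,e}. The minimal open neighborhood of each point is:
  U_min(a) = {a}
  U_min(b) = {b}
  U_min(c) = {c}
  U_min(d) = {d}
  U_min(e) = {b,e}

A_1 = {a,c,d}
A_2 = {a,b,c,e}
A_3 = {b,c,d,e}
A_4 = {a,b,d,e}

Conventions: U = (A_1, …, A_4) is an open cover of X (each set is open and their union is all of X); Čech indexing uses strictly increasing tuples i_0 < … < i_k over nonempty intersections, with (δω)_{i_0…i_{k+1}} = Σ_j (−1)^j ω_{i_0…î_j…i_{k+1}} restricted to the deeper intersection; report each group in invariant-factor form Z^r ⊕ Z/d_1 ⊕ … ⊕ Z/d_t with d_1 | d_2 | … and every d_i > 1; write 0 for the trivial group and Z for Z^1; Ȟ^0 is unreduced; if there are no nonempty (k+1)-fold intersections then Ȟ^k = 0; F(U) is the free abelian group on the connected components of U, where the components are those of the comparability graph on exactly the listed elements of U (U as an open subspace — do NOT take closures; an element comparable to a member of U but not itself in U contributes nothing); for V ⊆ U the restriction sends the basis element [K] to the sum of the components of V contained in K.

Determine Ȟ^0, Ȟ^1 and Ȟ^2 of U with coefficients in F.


intersection data:
  A12={a,c} A13={c,d} A14={a,d} A23={b,c,e} A24={a,b,e} A34={b,d,e}
  A123={c} A124={a} A134={d} A234={b,e}
components per intersection:
  A1: {a} {c} {d}
  A2: {a} {b,e} {c}
  A3: {b,e} {c} {d}
  A4: {a} {b,e} {d}
  A12: {a} {c}
  A13: {c} {d}
  A14: {a} {d}
  A23: {b,e} {c}
  A24: {a} {b,e}
  A34: {b,e} {d}
  A123: {c}
  A124: {a}
  A134: {d}
  A234: {b,e}
C dims 12,12,4; δ0: rk 8, SNF 1^8; δ1: rk 4, SNF 1^4
Ȟ^0 = (12 − 8) − 0 = 4, so Ȟ^0 ≅ Z^4
Ȟ^1 = (12 − 4) − 8 = 0, so Ȟ^1 ≅ 0
Ȟ^2 = (4 − 0) − 4 = 0, so Ȟ^2 ≅ 0

Ȟ^0 ≅ Z^4,  Ȟ^1 ≅ 0,  Ȟ^2 ≅ 0


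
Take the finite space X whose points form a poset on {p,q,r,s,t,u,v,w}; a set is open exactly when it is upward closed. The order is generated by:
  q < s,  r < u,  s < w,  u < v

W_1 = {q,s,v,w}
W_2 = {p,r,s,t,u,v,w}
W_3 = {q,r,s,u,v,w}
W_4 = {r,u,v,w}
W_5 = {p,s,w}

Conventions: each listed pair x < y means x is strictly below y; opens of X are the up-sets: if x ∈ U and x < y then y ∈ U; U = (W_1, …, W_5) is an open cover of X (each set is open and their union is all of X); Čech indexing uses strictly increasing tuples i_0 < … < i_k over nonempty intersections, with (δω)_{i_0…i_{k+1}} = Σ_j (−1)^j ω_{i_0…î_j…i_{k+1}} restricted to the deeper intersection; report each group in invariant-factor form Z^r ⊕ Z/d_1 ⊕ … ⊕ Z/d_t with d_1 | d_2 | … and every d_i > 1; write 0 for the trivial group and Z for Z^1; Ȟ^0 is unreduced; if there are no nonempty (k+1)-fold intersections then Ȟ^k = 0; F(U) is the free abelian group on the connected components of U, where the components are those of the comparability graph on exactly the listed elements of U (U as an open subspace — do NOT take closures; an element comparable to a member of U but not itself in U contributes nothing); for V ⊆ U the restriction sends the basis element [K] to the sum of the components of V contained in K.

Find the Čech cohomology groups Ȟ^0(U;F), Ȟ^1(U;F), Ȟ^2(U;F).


Ȟ^0(U;F) ≅ Z^4,  Ȟ^1(U;F) ≅ 0,  Ȟ^2(U;F) ≅ 0

cover nerve:
  W12={s,v,w} W13={q,s,v,w} W14={v,w} W15={s,w} W23={r,s,u,v,w} W24={r,u,v,w} W25={p,s,w} W34={r,u,v,w} W35={s,w} W45={w}
  W123={s,v,w} W124={v,w} W125={s,w} W134={v,w} W135={s,w} W145={w} W234={r,u,v,w} W235={s,w} W245={w} W345={w}
  W1234={v,w} W1235={s,w} W1245={w} W1345={w} W2345={w}
  W12345={w}
components per intersection:
  W1: {q,s,w} {v}
  W2: {p} {r,u,v} {s,w} {t}
  W3: {q,s,w} {r,u,v}
  W4: {r,u,v} {w}
  W5: {p} {s,w}
  W12: {s,w} {v}
  W13: {q,s,w} {v}
  W14: {v} {w}
  W15: {s,w}
  W23: {r,u,v} {s,w}
  W24: {r,u,v} {w}
  W25: {p} {s,w}
  W34: {r,u,v} {w}
  W35: {s,w}
  W45: {w}
  W123: {s,w} {v}
  W124: {v} {w}
  W125: {s,w}
  W134: {v} {w}
  W135: {s,w}
  W145: {w}
  W234: {r,u,v} {w}
  W235: {s,w}
  W245: {w}
  W345: {w}
  W1234: {v} {w}
  W1235: {s,w}
  W1245: {w}
  W1345: {w}
  W2345: {w}
  W12345: {w}
C dims 12,17,14,6; δ0: rk 8, SNF 1^8; δ1: rk 9, SNF 1^9; δ2: rk 5, SNF 1^5
Ȟ^0: (12−8)−0=4 ⇒ Z^4
Ȟ^1: (17−9)−8=0 ⇒ 0
Ȟ^2: (14−5)−9=0 ⇒ 0


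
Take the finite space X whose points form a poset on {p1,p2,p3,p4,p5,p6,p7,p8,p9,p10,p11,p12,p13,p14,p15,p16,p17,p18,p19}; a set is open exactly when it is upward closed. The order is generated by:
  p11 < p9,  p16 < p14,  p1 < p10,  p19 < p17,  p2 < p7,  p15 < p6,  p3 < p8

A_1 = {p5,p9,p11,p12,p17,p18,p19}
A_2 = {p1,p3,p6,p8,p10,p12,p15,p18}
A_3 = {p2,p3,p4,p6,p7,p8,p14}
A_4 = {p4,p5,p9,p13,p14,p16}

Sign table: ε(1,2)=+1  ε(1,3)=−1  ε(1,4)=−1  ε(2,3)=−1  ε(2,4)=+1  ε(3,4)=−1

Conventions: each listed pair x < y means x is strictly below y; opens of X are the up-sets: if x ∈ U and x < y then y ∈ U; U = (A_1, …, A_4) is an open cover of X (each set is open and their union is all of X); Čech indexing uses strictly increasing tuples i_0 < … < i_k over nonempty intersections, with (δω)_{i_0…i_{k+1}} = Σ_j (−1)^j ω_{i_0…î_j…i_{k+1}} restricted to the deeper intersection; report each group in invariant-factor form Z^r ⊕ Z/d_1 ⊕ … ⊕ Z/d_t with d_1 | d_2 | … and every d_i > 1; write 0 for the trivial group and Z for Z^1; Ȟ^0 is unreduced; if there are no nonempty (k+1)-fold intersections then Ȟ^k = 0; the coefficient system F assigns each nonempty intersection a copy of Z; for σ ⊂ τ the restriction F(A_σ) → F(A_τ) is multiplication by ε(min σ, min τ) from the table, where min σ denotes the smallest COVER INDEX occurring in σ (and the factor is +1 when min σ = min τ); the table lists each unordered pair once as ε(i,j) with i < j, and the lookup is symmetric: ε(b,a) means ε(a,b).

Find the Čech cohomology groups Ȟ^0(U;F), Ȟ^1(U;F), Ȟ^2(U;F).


Ȟ^0 = 0, Ȟ^1 = Z/2, Ȟ^2 = 0

nonempty overlaps:
  A12={p12,p18} A14={p5,p9} A23={p3,p6,p8} A34={p4,p14}
C dims 4,4; δ0: rk 4, SNF 1^3·2
degree 0: 4−4−0 = 0 → Ȟ^0 ≅ 0
degree 1: 4−0−4 = 0 plus torsion [2] → Ȟ^1 ≅ Z/2
degree 2: 0−0−0 = 0 → Ȟ^2 ≅ 0


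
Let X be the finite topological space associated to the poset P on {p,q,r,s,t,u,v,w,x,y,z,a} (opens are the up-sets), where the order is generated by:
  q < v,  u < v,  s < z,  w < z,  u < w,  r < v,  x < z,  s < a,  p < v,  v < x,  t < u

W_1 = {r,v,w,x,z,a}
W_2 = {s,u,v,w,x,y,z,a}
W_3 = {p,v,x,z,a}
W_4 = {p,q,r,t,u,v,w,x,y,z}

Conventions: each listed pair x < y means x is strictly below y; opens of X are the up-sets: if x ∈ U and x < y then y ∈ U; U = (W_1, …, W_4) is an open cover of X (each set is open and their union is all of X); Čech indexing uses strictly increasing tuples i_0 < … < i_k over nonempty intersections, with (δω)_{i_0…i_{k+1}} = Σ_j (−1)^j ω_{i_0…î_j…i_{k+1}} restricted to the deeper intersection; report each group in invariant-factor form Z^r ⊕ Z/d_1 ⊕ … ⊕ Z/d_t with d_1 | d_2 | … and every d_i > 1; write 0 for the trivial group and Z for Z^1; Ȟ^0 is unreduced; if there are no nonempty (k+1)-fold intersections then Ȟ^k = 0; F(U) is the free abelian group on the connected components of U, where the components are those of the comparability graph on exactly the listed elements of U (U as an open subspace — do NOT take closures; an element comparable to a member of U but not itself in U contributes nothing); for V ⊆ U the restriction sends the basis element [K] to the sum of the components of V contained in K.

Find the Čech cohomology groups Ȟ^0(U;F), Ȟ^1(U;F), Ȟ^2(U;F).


nerve simplices:
  W12={v,w,x,z,a} W13={v,x,z,a} W14={r,v,w,x,z} W23={v,x,z,a} W24={u,v,w,x,y,z} W34={p,v,x,z}
  W123={v,x,z,a} W124={v,w,x,z} W134={v,x,z} W234={v,x,z}
  W1234={v,x,z}
components per intersection:
  W1: {r,v,w,x,z} {a}
  W2: {s,u,v,w,x,z,a} {y}
  W3: {p,v,x,z} {a}
  W4: {p,q,r,t,u,v,w,x,z} {y}
  W12: {v,w,x,z} {a}
  W13: {v,x,z} {a}
  W14: {r,v,w,x,z}
  W23: {v,x,z} {a}
  W24: {u,v,w,x,z} {y}
  W34: {p,v,x,z}
  W123: {v,x,z} {a}
  W124: {v,w,x,z}
  W134: {v,x,z}
  W234: {v,x,z}
  W1234: {v,x,z}
C dims 8,10,5,1; δ0: rk 6, SNF 1^6; δ1: rk 4, SNF 1^4; δ2: rk 1, SNF 1^1
degree 0: 8−6−0 = 2 → Ȟ^0 ≅ Z^2
degree 1: 10−4−6 = 0 → Ȟ^1 ≅ 0
degree 2: 5−1−4 = 0 → Ȟ^2 ≅ 0

Ȟ^0 ≅ Z^2, Ȟ^1 ≅ 0 and Ȟ^2 ≅ 0


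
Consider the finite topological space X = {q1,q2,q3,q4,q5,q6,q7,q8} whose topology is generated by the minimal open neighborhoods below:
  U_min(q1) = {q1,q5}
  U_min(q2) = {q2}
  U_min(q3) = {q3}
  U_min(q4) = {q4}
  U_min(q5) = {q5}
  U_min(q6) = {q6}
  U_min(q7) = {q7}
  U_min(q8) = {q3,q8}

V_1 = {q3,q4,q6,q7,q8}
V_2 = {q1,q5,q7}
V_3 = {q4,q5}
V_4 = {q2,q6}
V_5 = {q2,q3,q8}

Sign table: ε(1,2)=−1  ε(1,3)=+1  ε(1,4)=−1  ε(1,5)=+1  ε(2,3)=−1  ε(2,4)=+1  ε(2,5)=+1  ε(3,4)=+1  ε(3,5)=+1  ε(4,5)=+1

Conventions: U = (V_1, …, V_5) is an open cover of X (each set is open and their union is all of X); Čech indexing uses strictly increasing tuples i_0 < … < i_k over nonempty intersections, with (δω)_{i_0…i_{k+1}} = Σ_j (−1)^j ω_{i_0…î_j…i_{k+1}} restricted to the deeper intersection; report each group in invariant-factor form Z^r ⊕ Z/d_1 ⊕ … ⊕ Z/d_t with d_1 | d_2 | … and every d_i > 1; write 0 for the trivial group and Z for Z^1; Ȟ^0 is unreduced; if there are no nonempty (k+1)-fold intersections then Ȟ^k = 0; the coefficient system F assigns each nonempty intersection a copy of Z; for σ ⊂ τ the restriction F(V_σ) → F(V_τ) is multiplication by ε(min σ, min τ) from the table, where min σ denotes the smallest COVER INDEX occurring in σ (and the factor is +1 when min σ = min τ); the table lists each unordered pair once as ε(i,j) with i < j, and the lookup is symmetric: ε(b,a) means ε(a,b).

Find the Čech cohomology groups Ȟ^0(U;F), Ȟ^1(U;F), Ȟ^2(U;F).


Ȟ^0 = 0; Ȟ^1 = Z ⊕ Z/2; Ȟ^2 = 0

nerve of the cover:
  V12={q7} V13={q4} V14={q6} V15={q3,q8} V23={q5} V45={q2}
C dims 5,6; δ0: rk 5, SNF 1^4·2
Ȟ^0 = (5 − 5) − 0 = 0, so Ȟ^0 ≅ 0
Ȟ^1 = (6 − 0) − 5 = 1 plus torsion [2], so Ȟ^1 ≅ Z ⊕ Z/2
Ȟ^2 = (0 − 0) − 0 = 0, so Ȟ^2 ≅ 0


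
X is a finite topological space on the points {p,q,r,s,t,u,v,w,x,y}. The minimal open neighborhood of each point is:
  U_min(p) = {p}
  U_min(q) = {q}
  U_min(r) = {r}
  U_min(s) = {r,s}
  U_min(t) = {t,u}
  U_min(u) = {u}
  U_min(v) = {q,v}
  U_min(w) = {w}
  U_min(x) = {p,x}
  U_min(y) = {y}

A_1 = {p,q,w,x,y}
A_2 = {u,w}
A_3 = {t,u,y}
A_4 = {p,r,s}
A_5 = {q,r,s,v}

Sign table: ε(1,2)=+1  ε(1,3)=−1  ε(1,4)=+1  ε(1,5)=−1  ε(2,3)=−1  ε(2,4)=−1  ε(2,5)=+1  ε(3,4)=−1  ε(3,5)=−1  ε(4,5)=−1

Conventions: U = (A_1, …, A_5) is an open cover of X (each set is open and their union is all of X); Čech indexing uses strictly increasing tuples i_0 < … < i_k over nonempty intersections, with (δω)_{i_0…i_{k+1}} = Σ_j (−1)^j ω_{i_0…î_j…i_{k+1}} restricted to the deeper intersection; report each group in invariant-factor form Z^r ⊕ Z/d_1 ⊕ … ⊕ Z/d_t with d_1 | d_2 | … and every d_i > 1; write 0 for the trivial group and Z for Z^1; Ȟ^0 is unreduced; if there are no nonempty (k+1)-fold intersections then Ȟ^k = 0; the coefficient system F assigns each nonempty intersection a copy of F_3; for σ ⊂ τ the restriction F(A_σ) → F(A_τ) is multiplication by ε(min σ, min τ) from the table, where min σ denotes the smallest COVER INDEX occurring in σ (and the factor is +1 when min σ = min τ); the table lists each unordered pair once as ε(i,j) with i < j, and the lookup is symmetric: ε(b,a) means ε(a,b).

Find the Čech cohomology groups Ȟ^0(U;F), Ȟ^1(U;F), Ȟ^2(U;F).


Ȟ^0 ≅ Z/3, Ȟ^1 ≅ Z/3 ⊕ Z/3, Ȟ^2 ≅ 0

nonempty overlaps:
  A12={w} A13={y} A14={p} A15={q} A23={u} A45={r,s}
C dims 5,6; δ0: rk_F3 4
degree 0: 5−4−0 = 1 → Ȟ^0 ≅ Z/3
degree 1: 6−0−4 = 2 → Ȟ^1 ≅ Z/3 ⊕ Z/3
degree 2: 0−0−0 = 0 → Ȟ^2 ≅ 0


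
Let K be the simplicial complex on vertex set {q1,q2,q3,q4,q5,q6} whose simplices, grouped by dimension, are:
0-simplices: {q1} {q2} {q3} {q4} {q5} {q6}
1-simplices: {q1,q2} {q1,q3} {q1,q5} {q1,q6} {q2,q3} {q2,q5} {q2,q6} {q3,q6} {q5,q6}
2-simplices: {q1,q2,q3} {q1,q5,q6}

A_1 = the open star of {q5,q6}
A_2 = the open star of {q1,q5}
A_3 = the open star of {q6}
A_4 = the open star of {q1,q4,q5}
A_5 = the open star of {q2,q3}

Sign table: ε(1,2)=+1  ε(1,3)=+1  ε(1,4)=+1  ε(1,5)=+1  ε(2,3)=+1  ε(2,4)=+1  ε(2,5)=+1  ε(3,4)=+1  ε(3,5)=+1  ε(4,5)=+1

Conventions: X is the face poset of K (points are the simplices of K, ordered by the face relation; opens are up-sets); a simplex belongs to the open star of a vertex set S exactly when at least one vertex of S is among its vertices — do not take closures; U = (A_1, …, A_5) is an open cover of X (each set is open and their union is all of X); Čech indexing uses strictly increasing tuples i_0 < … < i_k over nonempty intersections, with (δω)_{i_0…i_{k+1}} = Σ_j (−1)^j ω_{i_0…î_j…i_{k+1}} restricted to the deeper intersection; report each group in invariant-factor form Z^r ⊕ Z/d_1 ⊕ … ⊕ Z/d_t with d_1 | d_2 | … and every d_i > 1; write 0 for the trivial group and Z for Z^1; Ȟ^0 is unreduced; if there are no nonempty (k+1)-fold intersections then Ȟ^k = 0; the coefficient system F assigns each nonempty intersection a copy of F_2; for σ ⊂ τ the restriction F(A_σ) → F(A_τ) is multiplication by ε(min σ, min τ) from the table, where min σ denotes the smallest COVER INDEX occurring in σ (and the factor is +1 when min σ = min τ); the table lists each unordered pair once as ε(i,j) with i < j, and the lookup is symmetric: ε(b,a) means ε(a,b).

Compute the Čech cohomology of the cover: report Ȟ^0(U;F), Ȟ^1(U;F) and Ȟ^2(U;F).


cover nerve:
  A1={{q5},{q6},{q1,q5},{q1,q6},{q2,q5},{q2,q6},{q3,q6},{q5,q6},{q1,q5,q6}} A2={{q1},{q5},{q1,q2},{q1,q3},{q1,q5},{q1,q6},{q2,q5},{q5,q6},{q1,q2,q3},{q1,q5,q6}} A3={{q6},{q1,q6},{q2,q6},{q3,q6},{q5,q6},{q1,q5,q6}} A4={{q1},{q4},{q5},{q1,q2},{q1,q3},{q1,q5},{q1,q6},{q2,q5},{q5,q6},{q1,q2,q3},{q1,q5,q6}} A5={{q2},{q3},{q1,q2},{q1,q3},{q2,q3},{q2,q5},{q2,q6},{q3,q6},{q1,q2,q3}}
  A12={{q5},{q1,q5},{q1,q6},{q2,q5},{q5,q6},{q1,q5,q6}} A13={{q6},{q1,q6},{q2,q6},{q3,q6},{q5,q6},{q1,q5,q6}} A14={{q5},{q1,q5},{q1,q6},{q2,q5},{q5,q6},{q1,q5,q6}} A15={{q2,q5},{q2,q6},{q3,q6}} A23={{q1,q6},{q5,q6},{q1,q5,q6}} A24={{q1},{q5},{q1,q2},{q1,q3},{q1,q5},{q1,q6},{q2,q5},{q5,q6},{q1,q2,q3},{q1,q5,q6}} A25={{q1,q2},{q1,q3},{q2,q5},{q1,q2,q3}} A34={{q1,q6},{q5,q6},{q1,q5,q6}} A35={{q2,q6},{q3,q6}} A45={{q1,q2},{q1,q3},{q2,q5},{q1,q2,q3}}
  A123={{q1,q6},{q5,q6},{q1,q5,q6}} A124={{q5},{q1,q5},{q1,q6},{q2,q5},{q5,q6},{q1,q5,q6}} A125={{q2,q5}} A134={{q1,q6},{q5,q6},{q1,q5,q6}} A135={{q2,q6},{q3,q6}} A145={{q2,q5}} A234={{q1,q6},{q5,q6},{q1,q5,q6}} A245={{q1,q2},{q1,q3},{q2,q5},{q1,q2,q3}}
  A1234={{q1,q6},{q5,q6},{q1,q5,q6}} A1245={{q2,q5}}
C dims 5,10,8,2; δ0: rk_F2 4; δ1: rk_F2 6; δ2: rk_F2 2
Ȟ^0: (5−4)−0=1 ⇒ Z/2
Ȟ^1: (10−6)−4=0 ⇒ 0
Ȟ^2: (8−2)−6=0 ⇒ 0

Ȟ^0 = Z/2, Ȟ^1 = 0 and Ȟ^2 = 0
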